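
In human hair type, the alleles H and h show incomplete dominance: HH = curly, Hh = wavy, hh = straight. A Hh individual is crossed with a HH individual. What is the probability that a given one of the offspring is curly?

Punnett square for Hh × HH:
Offspring genotypes: 2 HH, 2 Hh
Phenotype counts: 2 curly, 2 wavy
curly: 2 out of 4
Probability: 2/4 = 1/2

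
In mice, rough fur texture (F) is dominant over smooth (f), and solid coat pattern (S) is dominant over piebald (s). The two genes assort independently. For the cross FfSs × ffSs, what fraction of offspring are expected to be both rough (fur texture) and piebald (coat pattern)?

Dihybrid cross FfSs × ffSs — consider each gene separately:
fur texture: Ff × ff → 2 Ff, 2 ff → 2 F_ : 2 ff (out of 4)
coat pattern: Ss × Ss → 1 SS, 2 Ss, 1 ss → 3 S_ : 1 ss (out of 4)
Looking for: rough (F_) and piebald (ss)
P(rough) = 2/4, P(piebald) = 1/4
P(both) = 2/4 × 1/4 = 2/16 = 1/8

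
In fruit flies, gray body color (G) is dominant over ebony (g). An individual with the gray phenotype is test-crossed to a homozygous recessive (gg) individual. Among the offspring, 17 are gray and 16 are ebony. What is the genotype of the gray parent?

Test cross: ? × gg
Offspring: 17 gray, 16 ebony — approximately 1:1.
A 1:1 ratio in a test cross indicates the unknown parent is heterozygous (Gg).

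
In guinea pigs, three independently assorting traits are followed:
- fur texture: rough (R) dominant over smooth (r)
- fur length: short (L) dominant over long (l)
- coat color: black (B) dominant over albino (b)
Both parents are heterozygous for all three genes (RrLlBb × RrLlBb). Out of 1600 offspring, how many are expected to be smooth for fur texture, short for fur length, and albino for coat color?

Trihybrid cross: RrLlBb × RrLlBb
Each trait segregates independently with a 3:1 phenotypic ratio, so each gene contributes 3/4 (dominant) or 1/4 (recessive).
Target: smooth (fur texture), short (fur length), albino (coat color)
Probability = product of independent per-trait probabilities
= 1/4 × 3/4 × 1/4 = 3/64
Expected count = 3/64 × 1600 = 75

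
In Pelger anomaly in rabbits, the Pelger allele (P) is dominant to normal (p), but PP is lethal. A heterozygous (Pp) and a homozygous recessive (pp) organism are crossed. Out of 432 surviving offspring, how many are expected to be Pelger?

Cross: Pp × pp
Punnett square offspring (before lethality): 2 Pp, 2 pp
No PP offspring are produced in this cross.
Pelger: 2 out of 4 → fraction 1/2
Expected count = 1/2 × 432 = 216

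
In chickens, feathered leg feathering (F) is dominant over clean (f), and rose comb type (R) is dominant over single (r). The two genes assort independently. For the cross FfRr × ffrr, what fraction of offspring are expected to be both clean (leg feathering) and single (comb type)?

Dihybrid cross FfRr × ffrr — consider each gene separately:
leg feathering: Ff × ff → 2 Ff, 2 ff → 2 F_ : 2 ff (out of 4)
comb type: Rr × rr → 2 Rr, 2 rr → 2 R_ : 2 rr (out of 4)
Looking for: clean (ff) and single (rr)
P(clean) = 2/4, P(single) = 2/4
P(both) = 2/4 × 2/4 = 4/16 = 1/4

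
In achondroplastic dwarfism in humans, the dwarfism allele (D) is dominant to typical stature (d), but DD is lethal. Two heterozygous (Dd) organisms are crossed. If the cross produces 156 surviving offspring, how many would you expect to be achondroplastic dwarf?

Cross: Dd × Dd
Punnett square offspring (before lethality): 1 DD, 2 Dd, 1 dd
The DD genotype is lethal (embryos die); surviving offspring: 2 Dd, 1 dd
achondroplastic dwarf: 2 out of 3 → fraction 2/3
Expected count = 2/3 × 156 = 104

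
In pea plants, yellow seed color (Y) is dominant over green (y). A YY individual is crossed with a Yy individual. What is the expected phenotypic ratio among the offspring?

Punnett square for YY × Yy:
Offspring genotypes: 2 YY, 2 Yy
yellow: 4, green: 0
Ratio: all yellow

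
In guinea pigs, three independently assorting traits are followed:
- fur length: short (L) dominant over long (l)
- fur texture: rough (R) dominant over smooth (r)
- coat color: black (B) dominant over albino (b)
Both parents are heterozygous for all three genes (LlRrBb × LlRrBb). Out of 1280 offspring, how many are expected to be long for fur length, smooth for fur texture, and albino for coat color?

Trihybrid cross: LlRrBb × LlRrBb
Each trait segregates independently with a 3:1 phenotypic ratio, so each gene contributes 3/4 (dominant) or 1/4 (recessive).
Target: long (fur length), smooth (fur texture), albino (coat color)
Probability = product of independent per-trait probabilities
= 1/4 × 1/4 × 1/4 = 1/64
Expected count = 1/64 × 1280 = 20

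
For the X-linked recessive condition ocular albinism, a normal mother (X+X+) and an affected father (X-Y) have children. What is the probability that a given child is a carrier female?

Cross: X+X+ × X-Y
Offspring: 2 X+X-, 2 X+Y
Probability of a carrier female: 2/4 = 1/2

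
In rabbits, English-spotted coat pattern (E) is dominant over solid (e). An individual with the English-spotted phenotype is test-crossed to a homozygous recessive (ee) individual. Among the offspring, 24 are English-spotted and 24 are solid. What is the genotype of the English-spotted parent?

Test cross: ? × ee
Offspring: 24 English-spotted, 24 solid — approximately 1:1.
A 1:1 ratio in a test cross indicates the unknown parent is heterozygous (Ee).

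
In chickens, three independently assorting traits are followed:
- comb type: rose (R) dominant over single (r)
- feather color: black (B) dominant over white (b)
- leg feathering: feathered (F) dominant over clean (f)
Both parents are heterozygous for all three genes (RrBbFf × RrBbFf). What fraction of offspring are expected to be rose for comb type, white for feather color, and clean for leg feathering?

Trihybrid cross: RrBbFf × RrBbFf
Each trait segregates independently with a 3:1 phenotypic ratio, so each gene contributes 3/4 (dominant) or 1/4 (recessive).
Target: rose (comb type), white (feather color), clean (leg feathering)
Probability = product of independent per-trait probabilities
= 3/4 × 1/4 × 1/4 = 3/64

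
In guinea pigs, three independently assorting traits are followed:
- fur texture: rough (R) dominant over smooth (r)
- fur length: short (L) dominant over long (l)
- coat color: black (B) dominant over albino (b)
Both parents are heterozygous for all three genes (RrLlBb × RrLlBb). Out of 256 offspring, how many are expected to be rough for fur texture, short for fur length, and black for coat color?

Trihybrid cross: RrLlBb × RrLlBb
Each trait segregates independently with a 3:1 phenotypic ratio, so each gene contributes 3/4 (dominant) or 1/4 (recessive).
Target: rough (fur texture), short (fur length), black (coat color)
Probability = product of independent per-trait probabilities
= 3/4 × 3/4 × 3/4 = 27/64
Expected count = 27/64 × 256 = 108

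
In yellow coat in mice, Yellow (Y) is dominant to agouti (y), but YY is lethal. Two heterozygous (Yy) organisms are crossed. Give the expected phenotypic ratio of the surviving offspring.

Cross: Yy × Yy
Punnett square offspring (before lethality): 1 YY, 2 Yy, 1 yy
The YY genotype is lethal (embryos die); surviving offspring: 2 Yy, 1 yy
Ratio: 2 yellow : 1 agouti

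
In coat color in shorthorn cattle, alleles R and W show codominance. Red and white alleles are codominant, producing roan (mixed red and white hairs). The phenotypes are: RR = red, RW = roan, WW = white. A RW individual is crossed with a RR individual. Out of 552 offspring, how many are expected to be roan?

Punnett square for RW × RR:
Offspring genotypes: 2 RR, 2 RW
Phenotype counts: 2 red, 2 roan
roan: 2 out of 4 → fraction 1/2
Expected count = 1/2 × 552 = 276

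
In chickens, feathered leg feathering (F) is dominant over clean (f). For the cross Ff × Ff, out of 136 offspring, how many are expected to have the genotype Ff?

Punnett square for Ff × Ff:
Offspring genotypes: 1 FF, 2 Ff, 1 ff
Total offspring: 4
Count with target: 2
Probability: 2/4 = 1/2
Expected count = 1/2 × 136 = 68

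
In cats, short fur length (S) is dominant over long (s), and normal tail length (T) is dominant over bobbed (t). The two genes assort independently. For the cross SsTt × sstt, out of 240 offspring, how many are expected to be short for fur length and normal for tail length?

Dihybrid cross SsTt × sstt — consider each gene separately:
fur length: Ss × ss → 2 Ss, 2 ss → 2 S_ : 2 ss (out of 4)
tail length: Tt × tt → 2 Tt, 2 tt → 2 T_ : 2 tt (out of 4)
Looking for: short (S_) and normal (T_)
P(short) = 2/4, P(normal) = 2/4
P(both) = 2/4 × 2/4 = 4/16 = 1/4
Expected count = 1/4 × 240 = 60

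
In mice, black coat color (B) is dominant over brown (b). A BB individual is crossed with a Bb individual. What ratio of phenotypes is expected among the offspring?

Punnett square for BB × Bb:
Offspring genotypes: 2 BB, 2 Bb
black: 4, brown: 0
Ratio: all black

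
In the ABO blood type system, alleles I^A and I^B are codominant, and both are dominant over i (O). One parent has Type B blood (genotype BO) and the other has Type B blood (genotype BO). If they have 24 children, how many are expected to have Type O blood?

Cross: BO × BO
Possible offspring genotypes: 1 BB, 2 BO, 1 OO
Blood type counts: 3 Type B, 1 Type O
Probability of Type O: 1/4
Expected count = 1/4 × 24 = 6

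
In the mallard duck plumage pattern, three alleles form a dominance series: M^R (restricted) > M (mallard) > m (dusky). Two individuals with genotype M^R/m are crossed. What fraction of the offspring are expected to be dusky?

Cross: M^R/m × M^R/m
Allele dominance: M^R > M > m
Offspring genotypes: 1 M^R/M^R, 2 M^R/m, 1 m/m
Phenotype counts: 3 restricted, 1 dusky
dusky: 1 out of 4
Probability: 1/4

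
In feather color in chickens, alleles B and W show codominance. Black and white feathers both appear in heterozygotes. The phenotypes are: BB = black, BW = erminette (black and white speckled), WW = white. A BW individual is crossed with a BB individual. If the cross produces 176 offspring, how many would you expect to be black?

Punnett square for BW × BB:
Offspring genotypes: 2 BB, 2 BW
Phenotype counts: 2 black, 2 erminette (black and white speckled)
black: 2 out of 4 → fraction 1/2
Expected count = 1/2 × 176 = 88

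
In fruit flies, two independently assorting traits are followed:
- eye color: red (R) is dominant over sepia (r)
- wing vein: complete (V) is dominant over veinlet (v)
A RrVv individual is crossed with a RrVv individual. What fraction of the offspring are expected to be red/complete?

Dihybrid cross RrVv × RrVv — consider each gene separately:
eye color: Rr × Rr → 1 RR, 2 Rr, 1 rr → 3 R_ : 1 rr (out of 4)
wing vein: Vv × Vv → 1 VV, 2 Vv, 1 vv → 3 V_ : 1 vv (out of 4)
Combine (counts out of 4 × 4 = 16): red/complete (R_V_) = 3×3 = 9; red/veinlet (R_vv) = 3×1 = 3; sepia/complete (rrV_) = 1×3 = 3; sepia/veinlet (rrvv) = 1×1 = 1
Phenotype counts (out of 16): 9 red/complete, 3 red/veinlet, 3 sepia/complete, 1 sepia/veinlet
red/complete: 9 out of 16
Probability: 9/16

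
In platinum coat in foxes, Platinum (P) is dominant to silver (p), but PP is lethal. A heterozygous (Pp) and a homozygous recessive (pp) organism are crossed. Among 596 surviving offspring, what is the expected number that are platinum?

Cross: Pp × pp
Punnett square offspring (before lethality): 2 Pp, 2 pp
No PP offspring are produced in this cross.
platinum: 2 out of 4 → fraction 1/2
Expected count = 1/2 × 596 = 298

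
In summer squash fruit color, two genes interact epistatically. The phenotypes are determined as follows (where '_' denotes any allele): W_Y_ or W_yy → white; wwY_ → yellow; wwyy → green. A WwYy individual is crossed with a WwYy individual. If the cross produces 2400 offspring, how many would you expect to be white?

Cross: WwYy × WwYy — consider each gene separately:
W gene: Ww × Ww → 1 WW, 2 Ww, 1 ww → 3 W_ : 1 ww (out of 4)
Y gene: Yy × Yy → 1 YY, 2 Yy, 1 yy → 3 Y_ : 1 yy (out of 4)
Genotype classes (out of 4 × 4 = 16): W_Y_ = 3×3 = 9; W_yy = 3×1 = 3; wwY_ = 1×3 = 3; wwyy = 1×1 = 1
Apply the phenotype rules: W_Y_ (9) + W_yy (3) → white; wwY_ (3) → yellow; wwyy (1) → green
Phenotype counts (out of 16): 12 white, 3 yellow, 1 green
white: 12 out of 16 → fraction 3/4
Expected count = 3/4 × 2400 = 1800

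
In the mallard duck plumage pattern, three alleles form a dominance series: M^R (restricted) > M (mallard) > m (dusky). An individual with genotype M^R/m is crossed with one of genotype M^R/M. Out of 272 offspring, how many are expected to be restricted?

Cross: M^R/m × M^R/M
Allele dominance: M^R > M > m
Offspring genotypes: 1 M^R/M^R, 1 M^R/M, 1 M^R/m, 1 M/m
Phenotype counts: 3 restricted, 1 mallard
restricted: 3 out of 4 → fraction 3/4
Expected count = 3/4 × 272 = 204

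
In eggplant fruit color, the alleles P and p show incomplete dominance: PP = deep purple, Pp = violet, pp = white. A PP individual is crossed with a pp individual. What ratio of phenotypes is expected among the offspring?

Punnett square for PP × pp:
Offspring genotypes: 4 Pp
Phenotype counts: 4 violet
Ratio: all violet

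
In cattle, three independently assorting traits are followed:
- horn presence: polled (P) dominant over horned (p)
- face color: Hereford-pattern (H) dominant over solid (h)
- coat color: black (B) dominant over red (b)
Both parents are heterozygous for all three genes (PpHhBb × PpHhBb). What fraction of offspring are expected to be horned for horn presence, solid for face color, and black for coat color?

Trihybrid cross: PpHhBb × PpHhBb
Each trait segregates independently with a 3:1 phenotypic ratio, so each gene contributes 3/4 (dominant) or 1/4 (recessive).
Target: horned (horn presence), solid (face color), black (coat color)
Probability = product of independent per-trait probabilities
= 1/4 × 1/4 × 3/4 = 3/64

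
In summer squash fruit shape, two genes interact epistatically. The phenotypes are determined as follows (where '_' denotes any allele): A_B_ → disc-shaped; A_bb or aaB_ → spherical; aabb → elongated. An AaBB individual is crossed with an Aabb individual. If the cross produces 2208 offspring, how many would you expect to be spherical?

Cross: AaBB × Aabb — consider each gene separately:
A gene: Aa × Aa → 1 AA, 2 Aa, 1 aa → 3 A_ : 1 aa (out of 4)
B gene: BB × bb → 4 Bb → 4 B_ (out of 4)
Genotype classes (out of 4 × 4 = 16): A_B_ = 3×4 = 12; aaB_ = 1×4 = 4
Apply the phenotype rules: A_B_ (12) → disc-shaped; aaB_ (4) → spherical
Phenotype counts (out of 16): 12 disc-shaped, 4 spherical
spherical: 4 out of 16 → fraction 1/4
Expected count = 1/4 × 2208 = 552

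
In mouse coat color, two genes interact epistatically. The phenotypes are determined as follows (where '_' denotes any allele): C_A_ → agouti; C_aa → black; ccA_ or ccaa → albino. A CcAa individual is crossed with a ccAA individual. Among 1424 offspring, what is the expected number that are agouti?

Cross: CcAa × ccAA — consider each gene separately:
C gene: Cc × cc → 2 Cc, 2 cc → 2 C_ : 2 cc (out of 4)
A gene: Aa × AA → 2 AA, 2 Aa → 4 A_ (out of 4)
Genotype classes (out of 4 × 4 = 16): C_A_ = 2×4 = 8; ccA_ = 2×4 = 8
Apply the phenotype rules: C_A_ (8) → agouti; ccA_ (8) → albino
Phenotype counts (out of 16): 8 agouti, 8 albino
agouti: 8 out of 16 → fraction 1/2
Expected count = 1/2 × 1424 = 712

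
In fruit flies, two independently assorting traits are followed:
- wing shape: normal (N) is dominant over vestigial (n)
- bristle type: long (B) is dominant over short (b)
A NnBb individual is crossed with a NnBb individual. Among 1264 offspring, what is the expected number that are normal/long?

Dihybrid cross NnBb × NnBb — consider each gene separately:
wing shape: Nn × Nn → 1 NN, 2 Nn, 1 nn → 3 N_ : 1 nn (out of 4)
bristle type: Bb × Bb → 1 BB, 2 Bb, 1 bb → 3 B_ : 1 bb (out of 4)
Combine (counts out of 4 × 4 = 16): normal/long (N_B_) = 3×3 = 9; normal/short (N_bb) = 3×1 = 3; vestigial/long (nnB_) = 1×3 = 3; vestigial/short (nnbb) = 1×1 = 1
Phenotype counts (out of 16): 9 normal/long, 3 normal/short, 3 vestigial/long, 1 vestigial/short
normal/long: 9 out of 16 → fraction 9/16
Expected count = 9/16 × 1264 = 711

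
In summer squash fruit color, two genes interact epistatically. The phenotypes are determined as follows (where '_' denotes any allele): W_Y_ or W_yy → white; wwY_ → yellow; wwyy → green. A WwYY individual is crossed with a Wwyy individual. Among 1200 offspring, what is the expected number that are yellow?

Cross: WwYY × Wwyy — consider each gene separately:
W gene: Ww × Ww → 1 WW, 2 Ww, 1 ww → 3 W_ : 1 ww (out of 4)
Y gene: YY × yy → 4 Yy → 4 Y_ (out of 4)
Genotype classes (out of 4 × 4 = 16): W_Y_ = 3×4 = 12; wwY_ = 1×4 = 4
Apply the phenotype rules: W_Y_ (12) → white; wwY_ (4) → yellow
Phenotype counts (out of 16): 12 white, 4 yellow
yellow: 4 out of 16 → fraction 1/4
Expected count = 1/4 × 1200 = 300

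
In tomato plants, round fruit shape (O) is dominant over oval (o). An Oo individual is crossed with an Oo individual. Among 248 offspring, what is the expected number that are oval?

Punnett square for Oo × Oo:
Offspring genotypes: 1 OO, 2 Oo, 1 oo
round: 3, oval: 1
oval: 1 out of 4 → fraction 1/4
Expected count = 1/4 × 248 = 62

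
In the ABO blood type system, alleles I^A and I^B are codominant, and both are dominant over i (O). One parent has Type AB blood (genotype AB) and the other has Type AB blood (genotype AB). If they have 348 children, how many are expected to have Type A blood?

Cross: AB × AB
Possible offspring genotypes: 1 AA, 2 AB, 1 BB
Blood type counts: 1 Type A, 2 Type AB, 1 Type B
Probability of Type A: 1/4
Expected count = 1/4 × 348 = 87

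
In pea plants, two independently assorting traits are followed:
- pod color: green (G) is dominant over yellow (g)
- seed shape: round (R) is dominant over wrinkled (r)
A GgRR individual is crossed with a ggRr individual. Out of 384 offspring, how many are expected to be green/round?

Dihybrid cross GgRR × ggRr — consider each gene separately:
pod color: Gg × gg → 2 Gg, 2 gg → 2 G_ : 2 gg (out of 4)
seed shape: RR × Rr → 2 RR, 2 Rr → 4 R_ (out of 4)
Combine (counts out of 4 × 4 = 16): green/round (G_R_) = 2×4 = 8; yellow/round (ggR_) = 2×4 = 8
Phenotype counts (out of 16): 8 green/round, 8 yellow/round
green/round: 8 out of 16 → fraction 1/2
Expected count = 1/2 × 384 = 192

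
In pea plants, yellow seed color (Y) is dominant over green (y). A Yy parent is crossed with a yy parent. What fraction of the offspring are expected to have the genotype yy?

Punnett square for Yy × yy:
Offspring genotypes: 2 Yy, 2 yy
Total offspring: 4
Count with target: 2
Probability: 2/4 = 1/2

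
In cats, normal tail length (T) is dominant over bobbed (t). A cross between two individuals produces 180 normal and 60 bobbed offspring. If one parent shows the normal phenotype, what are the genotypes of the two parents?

Observed offspring: 180 normal, 60 bobbed
The observed ratio simplifies to 3:1. Bobbed (tt) offspring appear, so each parent must contribute one t allele. The parent stated to show normal carries T, so it is Tt. The other parent is then either Tt or tt: Tt × tt would give a 1:1 split, whereas Tt × Tt gives 3:1 — matching the data. So both parents are heterozygous (Tt × Tt).
Parent genotypes: Tt × Tt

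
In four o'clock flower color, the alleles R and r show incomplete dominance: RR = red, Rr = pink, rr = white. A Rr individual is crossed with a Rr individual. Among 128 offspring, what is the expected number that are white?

Punnett square for Rr × Rr:
Offspring genotypes: 1 RR, 2 Rr, 1 rr
Phenotype counts: 1 red, 2 pink, 1 white
white: 1 out of 4 → fraction 1/4
Expected count = 1/4 × 128 = 32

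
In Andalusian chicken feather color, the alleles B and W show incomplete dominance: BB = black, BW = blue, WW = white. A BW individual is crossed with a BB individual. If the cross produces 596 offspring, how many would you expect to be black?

Punnett square for BW × BB:
Offspring genotypes: 2 BB, 2 BW
Phenotype counts: 2 black, 2 blue
black: 2 out of 4 → fraction 1/2
Expected count = 1/2 × 596 = 298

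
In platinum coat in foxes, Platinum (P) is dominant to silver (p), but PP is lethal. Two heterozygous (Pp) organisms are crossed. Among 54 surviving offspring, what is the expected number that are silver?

Cross: Pp × Pp
Punnett square offspring (before lethality): 1 PP, 2 Pp, 1 pp
The PP genotype is lethal (embryos die); surviving offspring: 2 Pp, 1 pp
silver: 1 out of 3 → fraction 1/3
Expected count = 1/3 × 54 = 18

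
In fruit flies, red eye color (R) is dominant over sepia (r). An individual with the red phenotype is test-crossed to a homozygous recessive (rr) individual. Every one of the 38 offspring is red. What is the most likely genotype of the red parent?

Test cross: ? × rr
All offspring are red.
If the unknown parent were heterozygous (Rr), about half of 38 offspring would be sepia; none are. The unknown parent is most likely homozygous dominant (RR).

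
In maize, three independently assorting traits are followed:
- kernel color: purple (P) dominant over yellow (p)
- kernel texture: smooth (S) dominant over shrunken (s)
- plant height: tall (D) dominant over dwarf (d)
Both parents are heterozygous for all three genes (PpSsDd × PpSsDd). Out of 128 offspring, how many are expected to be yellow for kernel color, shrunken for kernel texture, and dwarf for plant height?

Trihybrid cross: PpSsDd × PpSsDd
Each trait segregates independently with a 3:1 phenotypic ratio, so each gene contributes 3/4 (dominant) or 1/4 (recessive).
Target: yellow (kernel color), shrunken (kernel texture), dwarf (plant height)
Probability = product of independent per-trait probabilities
= 1/4 × 1/4 × 1/4 = 1/64
Expected count = 1/64 × 128 = 2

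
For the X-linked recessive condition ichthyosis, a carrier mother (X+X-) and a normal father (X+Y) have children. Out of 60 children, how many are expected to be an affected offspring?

Cross: X+X- × X+Y
Offspring: 1 X+X+, 1 X+Y, 1 X+X-, 1 X-Y
Probability of an affected offspring: 1/4
Expected count = 1/4 × 60 = 15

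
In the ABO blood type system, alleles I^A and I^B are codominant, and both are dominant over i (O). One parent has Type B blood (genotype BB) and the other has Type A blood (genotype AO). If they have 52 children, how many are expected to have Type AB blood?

Cross: BB × AO
Possible offspring genotypes: 2 AB, 2 BO
Blood type counts: 2 Type AB, 2 Type B
Probability of Type AB: 2/4 = 1/2
Expected count = 1/2 × 52 = 26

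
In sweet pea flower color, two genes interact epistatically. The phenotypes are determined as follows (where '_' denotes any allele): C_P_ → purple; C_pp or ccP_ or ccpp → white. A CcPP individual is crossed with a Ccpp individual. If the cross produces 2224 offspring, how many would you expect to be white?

Cross: CcPP × Ccpp — consider each gene separately:
C gene: Cc × Cc → 1 CC, 2 Cc, 1 cc → 3 C_ : 1 cc (out of 4)
P gene: PP × pp → 4 Pp → 4 P_ (out of 4)
Genotype classes (out of 4 × 4 = 16): C_P_ = 3×4 = 12; ccP_ = 1×4 = 4
Apply the phenotype rules: C_P_ (12) → purple; ccP_ (4) → white
Phenotype counts (out of 16): 12 purple, 4 white
white: 4 out of 16 → fraction 1/4
Expected count = 1/4 × 2224 = 556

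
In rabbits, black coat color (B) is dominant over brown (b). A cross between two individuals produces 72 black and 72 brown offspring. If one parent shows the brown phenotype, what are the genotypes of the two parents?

Observed offspring: 72 black, 72 brown
The observed ratio simplifies to 1:1. One parent shows brown, so its genotype must be bb. A 1:1 offspring split requires the other parent to be heterozygous (Bb).
Parent genotypes: bb × Bb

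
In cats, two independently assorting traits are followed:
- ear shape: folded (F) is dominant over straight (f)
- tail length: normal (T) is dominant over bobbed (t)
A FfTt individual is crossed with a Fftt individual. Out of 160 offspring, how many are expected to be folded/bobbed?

Dihybrid cross FfTt × Fftt — consider each gene separately:
ear shape: Ff × Ff → 1 FF, 2 Ff, 1 ff → 3 F_ : 1 ff (out of 4)
tail length: Tt × tt → 2 Tt, 2 tt → 2 T_ : 2 tt (out of 4)
Combine (counts out of 4 × 4 = 16): folded/normal (F_T_) = 3×2 = 6; folded/bobbed (F_tt) = 3×2 = 6; straight/normal (ffT_) = 1×2 = 2; straight/bobbed (fftt) = 1×2 = 2
Phenotype counts (out of 16): 6 folded/normal, 6 folded/bobbed, 2 straight/normal, 2 straight/bobbed
folded/bobbed: 6 out of 16 → fraction 3/8
Expected count = 3/8 × 160 = 60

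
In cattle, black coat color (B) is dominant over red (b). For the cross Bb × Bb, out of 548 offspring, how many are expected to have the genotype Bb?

Punnett square for Bb × Bb:
Offspring genotypes: 1 BB, 2 Bb, 1 bb
Total offspring: 4
Count with target: 2
Probability: 2/4 = 1/2
Expected count = 1/2 × 548 = 274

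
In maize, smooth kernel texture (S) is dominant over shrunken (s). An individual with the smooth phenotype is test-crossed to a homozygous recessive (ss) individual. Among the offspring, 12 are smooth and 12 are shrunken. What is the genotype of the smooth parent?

Test cross: ? × ss
Offspring: 12 smooth, 12 shrunken — approximately 1:1.
A 1:1 ratio in a test cross indicates the unknown parent is heterozygous (Ss).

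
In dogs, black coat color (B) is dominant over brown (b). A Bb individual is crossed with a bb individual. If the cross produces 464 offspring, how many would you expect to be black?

Punnett square for Bb × bb:
Offspring genotypes: 2 Bb, 2 bb
black: 2, brown: 2
black: 2 out of 4 → fraction 1/2
Expected count = 1/2 × 464 = 232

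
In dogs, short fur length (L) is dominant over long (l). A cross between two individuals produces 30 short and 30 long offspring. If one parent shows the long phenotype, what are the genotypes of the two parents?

Observed offspring: 30 short, 30 long
The observed ratio simplifies to 1:1. One parent shows long, so its genotype must be ll. A 1:1 offspring split requires the other parent to be heterozygous (Ll).
Parent genotypes: ll × Ll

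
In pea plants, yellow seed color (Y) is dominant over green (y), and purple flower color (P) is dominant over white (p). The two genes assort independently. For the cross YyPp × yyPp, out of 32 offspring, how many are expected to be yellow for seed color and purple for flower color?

Dihybrid cross YyPp × yyPp — consider each gene separately:
seed color: Yy × yy → 2 Yy, 2 yy → 2 Y_ : 2 yy (out of 4)
flower color: Pp × Pp → 1 PP, 2 Pp, 1 pp → 3 P_ : 1 pp (out of 4)
Looking for: yellow (Y_) and purple (P_)
P(yellow) = 2/4, P(purple) = 3/4
P(both) = 2/4 × 3/4 = 6/16 = 3/8
Expected count = 3/8 × 32 = 12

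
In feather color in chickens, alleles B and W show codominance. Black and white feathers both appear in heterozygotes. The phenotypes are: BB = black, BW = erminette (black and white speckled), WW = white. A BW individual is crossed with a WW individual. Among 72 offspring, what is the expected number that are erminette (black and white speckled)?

Punnett square for BW × WW:
Offspring genotypes: 2 BW, 2 WW
Phenotype counts: 2 erminette (black and white speckled), 2 white
erminette (black and white speckled): 2 out of 4 → fraction 1/2
Expected count = 1/2 × 72 = 36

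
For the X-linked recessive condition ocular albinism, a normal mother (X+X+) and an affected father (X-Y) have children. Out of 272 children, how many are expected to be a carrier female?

Cross: X+X+ × X-Y
Offspring: 2 X+X-, 2 X+Y
Probability of a carrier female: 2/4 = 1/2
Expected count = 1/2 × 272 = 136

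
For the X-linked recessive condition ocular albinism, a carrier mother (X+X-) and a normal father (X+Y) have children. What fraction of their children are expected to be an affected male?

Cross: X+X- × X+Y
Offspring: 1 X+X+, 1 X+Y, 1 X+X-, 1 X-Y
Probability of an affected male: 1/4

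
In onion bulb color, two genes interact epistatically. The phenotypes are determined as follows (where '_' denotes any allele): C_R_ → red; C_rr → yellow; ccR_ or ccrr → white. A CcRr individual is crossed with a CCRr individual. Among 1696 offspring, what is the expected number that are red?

Cross: CcRr × CCRr — consider each gene separately:
C gene: Cc × CC → 2 CC, 2 Cc → 4 C_ (out of 4)
R gene: Rr × Rr → 1 RR, 2 Rr, 1 rr → 3 R_ : 1 rr (out of 4)
Genotype classes (out of 4 × 4 = 16): C_R_ = 4×3 = 12; C_rr = 4×1 = 4
Apply the phenotype rules: C_R_ (12) → red; C_rr (4) → yellow
Phenotype counts (out of 16): 12 red, 4 yellow
red: 12 out of 16 → fraction 3/4
Expected count = 3/4 × 1696 = 1272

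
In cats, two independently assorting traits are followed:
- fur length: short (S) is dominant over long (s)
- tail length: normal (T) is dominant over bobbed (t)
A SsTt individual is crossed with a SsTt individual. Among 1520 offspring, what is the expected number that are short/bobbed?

Dihybrid cross SsTt × SsTt — consider each gene separately:
fur length: Ss × Ss → 1 SS, 2 Ss, 1 ss → 3 S_ : 1 ss (out of 4)
tail length: Tt × Tt → 1 TT, 2 Tt, 1 tt → 3 T_ : 1 tt (out of 4)
Combine (counts out of 4 × 4 = 16): short/normal (S_T_) = 3×3 = 9; short/bobbed (S_tt) = 3×1 = 3; long/normal (ssT_) = 1×3 = 3; long/bobbed (sstt) = 1×1 = 1
Phenotype counts (out of 16): 9 short/normal, 3 short/bobbed, 3 long/normal, 1 long/bobbed
short/bobbed: 3 out of 16 → fraction 3/16
Expected count = 3/16 × 1520 = 285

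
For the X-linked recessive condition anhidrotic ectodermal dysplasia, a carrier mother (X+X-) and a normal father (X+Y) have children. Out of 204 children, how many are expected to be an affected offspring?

Cross: X+X- × X+Y
Offspring: 1 X+X+, 1 X+Y, 1 X+X-, 1 X-Y
Probability of an affected offspring: 1/4
Expected count = 1/4 × 204 = 51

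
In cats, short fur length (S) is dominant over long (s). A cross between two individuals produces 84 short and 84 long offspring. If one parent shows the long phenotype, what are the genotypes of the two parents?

Observed offspring: 84 short, 84 long
The observed ratio simplifies to 1:1. One parent shows long, so its genotype must be ss. A 1:1 offspring split requires the other parent to be heterozygous (Ss).
Parent genotypes: ss × Ss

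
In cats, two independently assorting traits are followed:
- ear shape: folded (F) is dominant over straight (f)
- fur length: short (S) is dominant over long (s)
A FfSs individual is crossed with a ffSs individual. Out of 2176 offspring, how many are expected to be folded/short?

Dihybrid cross FfSs × ffSs — consider each gene separately:
ear shape: Ff × ff → 2 Ff, 2 ff → 2 F_ : 2 ff (out of 4)
fur length: Ss × Ss → 1 SS, 2 Ss, 1 ss → 3 S_ : 1 ss (out of 4)
Combine (counts out of 4 × 4 = 16): folded/short (F_S_) = 2×3 = 6; folded/long (F_ss) = 2×1 = 2; straight/short (ffS_) = 2×3 = 6; straight/long (ffss) = 2×1 = 2
Phenotype counts (out of 16): 6 folded/short, 2 folded/long, 6 straight/short, 2 straight/long
folded/short: 6 out of 16 → fraction 3/8
Expected count = 3/8 × 2176 = 816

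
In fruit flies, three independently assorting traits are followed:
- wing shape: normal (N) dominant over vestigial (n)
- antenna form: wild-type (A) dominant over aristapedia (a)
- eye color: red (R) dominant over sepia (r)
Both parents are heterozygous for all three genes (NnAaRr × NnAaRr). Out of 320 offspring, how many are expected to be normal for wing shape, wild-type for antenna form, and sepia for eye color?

Trihybrid cross: NnAaRr × NnAaRr
Each trait segregates independently with a 3:1 phenotypic ratio, so each gene contributes 3/4 (dominant) or 1/4 (recessive).
Target: normal (wing shape), wild-type (antenna form), sepia (eye color)
Probability = product of independent per-trait probabilities
= 3/4 × 3/4 × 1/4 = 9/64
Expected count = 9/64 × 320 = 45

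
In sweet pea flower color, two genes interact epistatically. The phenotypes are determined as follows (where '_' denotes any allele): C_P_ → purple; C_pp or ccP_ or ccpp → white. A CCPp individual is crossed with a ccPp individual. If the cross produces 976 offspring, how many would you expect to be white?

Cross: CCPp × ccPp — consider each gene separately:
C gene: CC × cc → 4 Cc → 4 C_ (out of 4)
P gene: Pp × Pp → 1 PP, 2 Pp, 1 pp → 3 P_ : 1 pp (out of 4)
Genotype classes (out of 4 × 4 = 16): C_P_ = 4×3 = 12; C_pp = 4×1 = 4
Apply the phenotype rules: C_P_ (12) → purple; C_pp (4) → white
Phenotype counts (out of 16): 12 purple, 4 white
white: 4 out of 16 → fraction 1/4
Expected count = 1/4 × 976 = 244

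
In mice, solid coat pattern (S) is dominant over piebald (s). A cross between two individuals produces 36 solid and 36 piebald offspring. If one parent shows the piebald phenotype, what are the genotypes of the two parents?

Observed offspring: 36 solid, 36 piebald
The observed ratio simplifies to 1:1. One parent shows piebald, so its genotype must be ss. A 1:1 offspring split requires the other parent to be heterozygous (Ss).
Parent genotypes: ss × Ss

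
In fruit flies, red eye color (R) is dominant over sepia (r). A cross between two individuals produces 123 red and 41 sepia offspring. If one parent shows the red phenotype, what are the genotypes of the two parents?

Observed offspring: 123 red, 41 sepia
The observed ratio simplifies to 3:1. Sepia (rr) offspring appear, so each parent must contribute one r allele. The parent stated to show red carries R, so it is Rr. The other parent is then either Rr or rr: Rr × rr would give a 1:1 split, whereas Rr × Rr gives 3:1 — matching the data. So both parents are heterozygous (Rr × Rr).
Parent genotypes: Rr × Rr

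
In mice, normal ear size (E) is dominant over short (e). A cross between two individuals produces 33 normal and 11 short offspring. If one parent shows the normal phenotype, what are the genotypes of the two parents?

Observed offspring: 33 normal, 11 short
The observed ratio simplifies to 3:1. Short (ee) offspring appear, so each parent must contribute one e allele. The parent stated to show normal carries E, so it is Ee. The other parent is then either Ee or ee: Ee × ee would give a 1:1 split, whereas Ee × Ee gives 3:1 — matching the data. So both parents are heterozygous (Ee × Ee).
Parent genotypes: Ee × Ee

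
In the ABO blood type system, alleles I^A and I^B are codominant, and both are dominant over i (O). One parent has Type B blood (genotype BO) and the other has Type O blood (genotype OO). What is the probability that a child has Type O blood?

Cross: BO × OO
Possible offspring genotypes: 2 BO, 2 OO
Blood type counts: 2 Type B, 2 Type O
Probability of Type O: 2/4 = 1/2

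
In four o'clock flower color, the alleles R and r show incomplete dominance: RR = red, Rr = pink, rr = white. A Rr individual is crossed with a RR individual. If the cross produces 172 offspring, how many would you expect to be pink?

Punnett square for Rr × RR:
Offspring genotypes: 2 RR, 2 Rr
Phenotype counts: 2 red, 2 pink
pink: 2 out of 4 → fraction 1/2
Expected count = 1/2 × 172 = 86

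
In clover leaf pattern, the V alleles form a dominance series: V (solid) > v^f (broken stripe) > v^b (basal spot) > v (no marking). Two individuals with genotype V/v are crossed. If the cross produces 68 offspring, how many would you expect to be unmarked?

Cross: V/v × V/v
Allele dominance: V > v^f > v^b > v
Offspring genotypes: 1 V/V, 2 V/v, 1 v/v
Phenotype counts: 3 solid, 1 unmarked
unmarked: 1 out of 4 → fraction 1/4
Expected count = 1/4 × 68 = 17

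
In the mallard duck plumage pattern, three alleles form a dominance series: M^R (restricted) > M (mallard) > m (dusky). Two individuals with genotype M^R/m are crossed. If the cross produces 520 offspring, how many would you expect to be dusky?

Cross: M^R/m × M^R/m
Allele dominance: M^R > M > m
Offspring genotypes: 1 M^R/M^R, 2 M^R/m, 1 m/m
Phenotype counts: 3 restricted, 1 dusky
dusky: 1 out of 4 → fraction 1/4
Expected count = 1/4 × 520 = 130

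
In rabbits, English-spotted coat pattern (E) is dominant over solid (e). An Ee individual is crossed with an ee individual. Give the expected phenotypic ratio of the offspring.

Punnett square for Ee × ee:
Offspring genotypes: 2 Ee, 2 ee
English-spotted: 2, solid: 2
Ratio: 1:1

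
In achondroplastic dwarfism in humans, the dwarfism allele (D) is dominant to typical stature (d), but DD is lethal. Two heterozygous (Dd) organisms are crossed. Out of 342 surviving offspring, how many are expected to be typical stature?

Cross: Dd × Dd
Punnett square offspring (before lethality): 1 DD, 2 Dd, 1 dd
The DD genotype is lethal (embryos die); surviving offspring: 2 Dd, 1 dd
typical stature: 1 out of 3 → fraction 1/3
Expected count = 1/3 × 342 = 114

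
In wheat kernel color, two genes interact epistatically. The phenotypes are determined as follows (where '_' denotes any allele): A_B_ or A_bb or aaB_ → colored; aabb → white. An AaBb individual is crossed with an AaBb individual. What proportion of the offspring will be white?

Cross: AaBb × AaBb — consider each gene separately:
A gene: Aa × Aa → 1 AA, 2 Aa, 1 aa → 3 A_ : 1 aa (out of 4)
B gene: Bb × Bb → 1 BB, 2 Bb, 1 bb → 3 B_ : 1 bb (out of 4)
Genotype classes (out of 4 × 4 = 16): A_B_ = 3×3 = 9; A_bb = 3×1 = 3; aaB_ = 1×3 = 3; aabb = 1×1 = 1
Apply the phenotype rules: A_B_ (9) + A_bb (3) + aaB_ (3) → colored; aabb (1) → white
Phenotype counts (out of 16): 15 colored, 1 white
white: 1 out of 16
Probability: 1/16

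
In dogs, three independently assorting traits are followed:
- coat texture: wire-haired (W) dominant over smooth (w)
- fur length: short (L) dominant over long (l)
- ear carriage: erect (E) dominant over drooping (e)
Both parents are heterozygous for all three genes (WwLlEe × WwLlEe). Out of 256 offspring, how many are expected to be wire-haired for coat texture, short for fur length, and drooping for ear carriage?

Trihybrid cross: WwLlEe × WwLlEe
Each trait segregates independently with a 3:1 phenotypic ratio, so each gene contributes 3/4 (dominant) or 1/4 (recessive).
Target: wire-haired (coat texture), short (fur length), drooping (ear carriage)
Probability = product of independent per-trait probabilities
= 3/4 × 3/4 × 1/4 = 9/64
Expected count = 9/64 × 256 = 36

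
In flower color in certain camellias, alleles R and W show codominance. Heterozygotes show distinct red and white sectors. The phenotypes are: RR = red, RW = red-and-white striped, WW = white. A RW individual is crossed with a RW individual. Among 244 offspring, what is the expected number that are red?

Punnett square for RW × RW:
Offspring genotypes: 1 RR, 2 RW, 1 WW
Phenotype counts: 1 red, 2 red-and-white striped, 1 white
red: 1 out of 4 → fraction 1/4
Expected count = 1/4 × 244 = 61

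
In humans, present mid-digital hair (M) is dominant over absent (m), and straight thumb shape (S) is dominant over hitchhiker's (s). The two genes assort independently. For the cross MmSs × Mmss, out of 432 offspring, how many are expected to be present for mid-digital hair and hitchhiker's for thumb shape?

Dihybrid cross MmSs × Mmss — consider each gene separately:
mid-digital hair: Mm × Mm → 1 MM, 2 Mm, 1 mm → 3 M_ : 1 mm (out of 4)
thumb shape: Ss × ss → 2 Ss, 2 ss → 2 S_ : 2 ss (out of 4)
Looking for: present (M_) and hitchhiker's (ss)
P(present) = 3/4, P(hitchhiker's) = 2/4
P(both) = 3/4 × 2/4 = 6/16 = 3/8
Expected count = 3/8 × 432 = 162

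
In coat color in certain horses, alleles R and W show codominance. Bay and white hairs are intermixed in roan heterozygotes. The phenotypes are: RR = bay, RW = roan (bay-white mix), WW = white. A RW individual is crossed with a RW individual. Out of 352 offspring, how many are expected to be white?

Punnett square for RW × RW:
Offspring genotypes: 1 RR, 2 RW, 1 WW
Phenotype counts: 1 bay, 2 roan (bay-white mix), 1 white
white: 1 out of 4 → fraction 1/4
Expected count = 1/4 × 352 = 88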